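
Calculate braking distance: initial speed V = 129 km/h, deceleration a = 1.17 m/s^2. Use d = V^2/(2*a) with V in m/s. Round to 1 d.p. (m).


Convert speed: V = 129 / 3.6 = 35.8333 m/s
V^2 = 1284.0278
d = 1284.0278 / (2 * 1.17)
d = 1284.0278 / 2.34
d = 548.7 m

548.7


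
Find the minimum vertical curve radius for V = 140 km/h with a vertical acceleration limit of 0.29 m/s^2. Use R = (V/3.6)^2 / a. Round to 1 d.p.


Convert speed: V = 140 / 3.6 = 38.8889 m/s
V^2 = 1512.3457 m^2/s^2
R_v = 1512.3457 / 0.29
R_v = 5215.0 m

5215.0


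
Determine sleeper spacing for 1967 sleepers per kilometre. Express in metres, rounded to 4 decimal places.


Spacing = 1000 m / number of sleepers
Spacing = 1000 / 1967
Spacing = 0.5084 m

0.5084


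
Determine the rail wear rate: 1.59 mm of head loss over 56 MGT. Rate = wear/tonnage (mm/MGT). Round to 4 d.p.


Wear rate = total wear / cumulative tonnage
Rate = 1.59 / 56
Rate = 0.0284 mm/MGT

0.0284


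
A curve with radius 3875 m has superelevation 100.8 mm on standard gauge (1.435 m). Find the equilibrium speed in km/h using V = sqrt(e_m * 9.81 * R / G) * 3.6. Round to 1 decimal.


Convert cant: e = 100.8 mm = 0.1008 m
V_ms = sqrt(0.1008 * 9.81 * 3875 / 1.435)
V_ms = sqrt(2670.234146) = 51.6743 m/s
V = 51.6743 * 3.6 = 186.0 km/h

186.0


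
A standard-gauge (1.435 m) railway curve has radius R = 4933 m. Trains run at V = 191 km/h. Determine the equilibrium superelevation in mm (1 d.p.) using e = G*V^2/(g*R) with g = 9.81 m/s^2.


Convert speed: V = 191 / 3.6 = 53.0556 m/s
Apply formula: e = 1.435 * 53.0556^2 / (9.81 * 4933)
e = 1.435 * 2814.892 / 48392.73
e = 0.083471 m = 83.5 mm

83.5


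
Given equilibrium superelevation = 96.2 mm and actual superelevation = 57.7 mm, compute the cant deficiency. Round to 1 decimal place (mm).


Cant deficiency = equilibrium cant - actual cant
CD = 96.2 - 57.7
CD = 38.5 mm

38.5


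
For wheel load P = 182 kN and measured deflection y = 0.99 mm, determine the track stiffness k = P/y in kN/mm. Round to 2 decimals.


Track stiffness k = P / y
k = 182 / 0.99
k = 183.84 kN/mm

183.84


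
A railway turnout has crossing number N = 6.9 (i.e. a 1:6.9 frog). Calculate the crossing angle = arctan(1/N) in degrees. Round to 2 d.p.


1/N = 1/6.9 = 0.144928
angle = arctan(0.144928) = 0.143925 rad
angle = 0.143925 * 180/pi = 8.25 degrees

8.25


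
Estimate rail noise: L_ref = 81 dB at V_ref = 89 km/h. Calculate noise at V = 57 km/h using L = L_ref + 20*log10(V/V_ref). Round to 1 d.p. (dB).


V/V_ref = 57 / 89 = 0.640449
log10(0.640449) = -0.193515
20 * -0.193515 = -3.8703
L = 81 + -3.8703 = 77.1 dB

77.1


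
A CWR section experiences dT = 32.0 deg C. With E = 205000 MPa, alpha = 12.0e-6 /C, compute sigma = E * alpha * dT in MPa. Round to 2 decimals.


sigma = E * alpha * dT
sigma = 205000 * 12.0e-6 * 32.0
sigma = 2.46 * 32.0
sigma = 78.72 MPa

78.72


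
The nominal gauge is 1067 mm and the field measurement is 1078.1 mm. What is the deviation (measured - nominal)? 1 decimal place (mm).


Deviation = measured - nominal
Deviation = 1078.1 - 1067
Deviation = 11.1 mm

11.1


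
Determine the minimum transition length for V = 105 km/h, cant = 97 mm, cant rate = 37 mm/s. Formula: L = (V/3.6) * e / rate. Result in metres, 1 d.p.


Convert speed: V = 105 / 3.6 = 29.1667 m/s
L = 29.1667 * 97 / 37
L = 2829.1667 / 37
L = 76.5 m

76.5


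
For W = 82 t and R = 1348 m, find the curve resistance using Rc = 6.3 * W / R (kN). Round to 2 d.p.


Rc = 6.3 * W / R
Rc = 6.3 * 82 / 1348
Rc = 516.6 / 1348
Rc = 0.38 kN

0.38


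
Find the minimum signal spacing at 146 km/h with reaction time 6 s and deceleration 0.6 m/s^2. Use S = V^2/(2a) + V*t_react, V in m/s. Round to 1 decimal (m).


V = 146 / 3.6 = 40.5556 m/s
Braking distance = 40.5556^2 / (2*0.6) = 1370.6276 m
Sighting distance = 40.5556 * 6 = 243.3333 m
S = 1370.6276 + 243.3333 = 1614.0 m

1614.0


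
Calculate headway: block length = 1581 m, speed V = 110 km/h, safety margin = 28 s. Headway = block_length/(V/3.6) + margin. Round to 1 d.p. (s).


V = 110 / 3.6 = 30.5556 m/s
Block traversal time = 1581 / 30.5556 = 51.7418 s
Headway = 51.7418 + 28
Headway = 79.7 s

79.7


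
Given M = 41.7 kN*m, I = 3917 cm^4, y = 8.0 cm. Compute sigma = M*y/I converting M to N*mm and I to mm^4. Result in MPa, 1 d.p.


Convert units:
M = 41.7 kN*m = 41700000 N*mm
y = 8.0 cm = 80 mm
I = 3917 cm^4 = 39170000 mm^4
sigma = 41700000 * 80 / 39170000
sigma = 85.2 MPa

85.2


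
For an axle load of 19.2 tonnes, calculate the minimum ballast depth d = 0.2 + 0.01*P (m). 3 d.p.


d = 0.2 + 0.01 * 19.2
d = 0.2 + 0.192
d = 0.392 m

0.392


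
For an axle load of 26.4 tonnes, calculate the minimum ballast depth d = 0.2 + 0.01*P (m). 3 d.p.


d = 0.2 + 0.01 * 26.4
d = 0.2 + 0.264
d = 0.464 m

0.464


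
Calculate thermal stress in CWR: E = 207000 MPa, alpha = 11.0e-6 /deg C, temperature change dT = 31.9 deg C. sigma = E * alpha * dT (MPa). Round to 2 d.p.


sigma = E * alpha * dT
sigma = 207000 * 11.0e-6 * 31.9
sigma = 2.277 * 31.9
sigma = 72.64 MPa

72.64


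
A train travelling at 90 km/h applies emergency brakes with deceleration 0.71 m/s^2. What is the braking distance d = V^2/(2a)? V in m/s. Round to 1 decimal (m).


Convert speed: V = 90 / 3.6 = 25.0 m/s
V^2 = 625.0
d = 625.0 / (2 * 0.71)
d = 625.0 / 1.42
d = 440.1 m

440.1


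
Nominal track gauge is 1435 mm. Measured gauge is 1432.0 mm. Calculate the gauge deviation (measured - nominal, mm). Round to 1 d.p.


Deviation = measured - nominal
Deviation = 1432.0 - 1435
Deviation = -3.0 mm

-3.0


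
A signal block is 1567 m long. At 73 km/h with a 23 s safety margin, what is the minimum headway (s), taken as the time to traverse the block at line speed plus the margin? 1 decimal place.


V = 73 / 3.6 = 20.2778 m/s
Block traversal time = 1567 / 20.2778 = 77.2767 s
Headway = 77.2767 + 23
Headway = 100.3 s

100.3


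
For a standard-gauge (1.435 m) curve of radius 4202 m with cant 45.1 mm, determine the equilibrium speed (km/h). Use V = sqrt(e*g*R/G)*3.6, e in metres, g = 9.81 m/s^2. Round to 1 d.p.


Convert cant: e = 45.1 mm = 0.0451 m
V_ms = sqrt(0.0451 * 9.81 * 4202 / 1.435)
V_ms = sqrt(1295.536629) = 35.9936 m/s
V = 35.9936 * 3.6 = 129.6 km/h

129.6


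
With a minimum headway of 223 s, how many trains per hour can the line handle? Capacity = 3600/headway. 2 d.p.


Capacity = 3600 / headway
Capacity = 3600 / 223
Capacity = 16.14 trains/hour

16.14


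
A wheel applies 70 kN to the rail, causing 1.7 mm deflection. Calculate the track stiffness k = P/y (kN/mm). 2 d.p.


Track stiffness k = P / y
k = 70 / 1.7
k = 41.18 kN/mm

41.18


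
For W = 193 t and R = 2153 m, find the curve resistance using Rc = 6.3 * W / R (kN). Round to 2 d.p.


Rc = 6.3 * W / R
Rc = 6.3 * 193 / 2153
Rc = 1215.9 / 2153
Rc = 0.56 kN

0.56


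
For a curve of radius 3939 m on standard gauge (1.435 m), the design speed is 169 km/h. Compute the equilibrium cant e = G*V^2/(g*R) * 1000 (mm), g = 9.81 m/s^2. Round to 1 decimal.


Convert speed: V = 169 / 3.6 = 46.9444 m/s
Apply formula: e = 1.435 * 46.9444^2 / (9.81 * 3939)
e = 1.435 * 2203.7809 / 38641.59
e = 0.08184 m = 81.8 mm

81.8


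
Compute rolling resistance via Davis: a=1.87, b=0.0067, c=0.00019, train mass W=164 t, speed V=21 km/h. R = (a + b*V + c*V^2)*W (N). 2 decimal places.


b*V = 0.0067 * 21 = 0.1407
c*V^2 = 0.00019 * 441 = 0.08379
R_per_t = 1.87 + 0.1407 + 0.08379 = 2.09449 N/t
R_total = 2.09449 * 164 = 343.50 N

343.50


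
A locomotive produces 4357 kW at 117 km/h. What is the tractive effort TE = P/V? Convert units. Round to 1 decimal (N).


Convert: P = 4357 kW = 4357000 W
V = 117 / 3.6 = 32.5 m/s
TE = 4357000 / 32.5
TE = 134061.5 N

134061.5


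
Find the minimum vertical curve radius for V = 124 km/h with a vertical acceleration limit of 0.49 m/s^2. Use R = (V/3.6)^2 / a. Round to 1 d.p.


Convert speed: V = 124 / 3.6 = 34.4444 m/s
V^2 = 1186.4198 m^2/s^2
R_v = 1186.4198 / 0.49
R_v = 2421.3 m

2421.3


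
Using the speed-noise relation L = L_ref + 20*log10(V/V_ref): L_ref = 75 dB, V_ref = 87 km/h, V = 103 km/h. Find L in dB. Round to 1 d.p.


V/V_ref = 103 / 87 = 1.183908
log10(1.183908) = 0.073318
20 * 0.073318 = 1.4664
L = 75 + 1.4664 = 76.5 dB

76.5


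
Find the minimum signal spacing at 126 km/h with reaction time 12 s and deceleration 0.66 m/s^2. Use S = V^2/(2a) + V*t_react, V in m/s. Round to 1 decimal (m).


V = 126 / 3.6 = 35.0 m/s
Braking distance = 35.0^2 / (2*0.66) = 928.0303 m
Sighting distance = 35.0 * 12 = 420.0 m
S = 928.0303 + 420.0 = 1348.0 m

1348.0


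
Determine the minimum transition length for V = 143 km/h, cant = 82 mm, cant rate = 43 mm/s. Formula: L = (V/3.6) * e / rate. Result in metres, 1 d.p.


Convert speed: V = 143 / 3.6 = 39.7222 m/s
L = 39.7222 * 82 / 43
L = 3257.2222 / 43
L = 75.7 m

75.7


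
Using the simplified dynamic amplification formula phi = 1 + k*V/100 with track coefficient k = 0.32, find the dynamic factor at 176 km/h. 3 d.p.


phi = 1 + k * V / 100
phi = 1 + 0.32 * 176 / 100
phi = 1 + 0.5632
phi = 1.563

1.563


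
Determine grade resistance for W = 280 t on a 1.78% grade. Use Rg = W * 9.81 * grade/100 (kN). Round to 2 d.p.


Rg = W * 9.81 * grade / 100
Rg = 280 * 9.81 * 1.78 / 100
Rg = 2746.8 * 0.0178
Rg = 48.89 kN

48.89


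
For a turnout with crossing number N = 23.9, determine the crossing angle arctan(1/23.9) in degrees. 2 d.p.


1/N = 1/23.9 = 0.041841
angle = arctan(0.041841) = 0.041817 rad
angle = 0.041817 * 180/pi = 2.40 degrees

2.40


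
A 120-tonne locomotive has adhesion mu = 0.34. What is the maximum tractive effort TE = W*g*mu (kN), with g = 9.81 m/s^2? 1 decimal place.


TE_max = W * g * mu
TE_max = 120 * 9.81 * 0.34
TE_max = 1177.2 * 0.34
TE_max = 400.2 kN

400.2


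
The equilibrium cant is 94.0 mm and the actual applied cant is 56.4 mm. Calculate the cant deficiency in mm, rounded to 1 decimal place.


Cant deficiency = equilibrium cant - actual cant
CD = 94.0 - 56.4
CD = 37.6 mm

37.6


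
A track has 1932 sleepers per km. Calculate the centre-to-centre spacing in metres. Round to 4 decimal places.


Spacing = 1000 m / number of sleepers
Spacing = 1000 / 1932
Spacing = 0.5176 m

0.5176


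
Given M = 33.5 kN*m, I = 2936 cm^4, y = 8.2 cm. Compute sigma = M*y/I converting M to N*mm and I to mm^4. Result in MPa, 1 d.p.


Convert units:
M = 33.5 kN*m = 33500000 N*mm
y = 8.2 cm = 82 mm
I = 2936 cm^4 = 29360000 mm^4
sigma = 33500000 * 82 / 29360000
sigma = 93.6 MPa

93.6


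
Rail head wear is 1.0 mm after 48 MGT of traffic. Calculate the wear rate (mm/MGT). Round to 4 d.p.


Wear rate = total wear / cumulative tonnage
Rate = 1.0 / 48
Rate = 0.0208 mm/MGT

0.0208


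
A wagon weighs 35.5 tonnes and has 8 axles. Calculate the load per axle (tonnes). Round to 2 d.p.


Load per axle = total weight / number of axles
Load = 35.5 / 8
Load = 4.44 tonnes

4.44


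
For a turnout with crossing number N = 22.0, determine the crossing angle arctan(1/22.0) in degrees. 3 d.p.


1/N = 1/22.0 = 0.045455
angle = arctan(0.045455) = 0.045423 rad
angle = 0.045423 * 180/pi = 2.603 degrees

2.603


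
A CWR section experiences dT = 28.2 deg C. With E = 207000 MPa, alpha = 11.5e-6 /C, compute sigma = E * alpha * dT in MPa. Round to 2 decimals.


sigma = E * alpha * dT
sigma = 207000 * 11.5e-6 * 28.2
sigma = 2.3805 * 28.2
sigma = 67.13 MPa

67.13


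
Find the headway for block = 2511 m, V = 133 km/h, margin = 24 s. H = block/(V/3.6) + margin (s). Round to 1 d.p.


V = 133 / 3.6 = 36.9444 m/s
Block traversal time = 2511 / 36.9444 = 67.9669 s
Headway = 67.9669 + 24
Headway = 92.0 s

92.0


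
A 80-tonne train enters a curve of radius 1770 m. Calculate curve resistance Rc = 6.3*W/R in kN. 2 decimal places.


Rc = 6.3 * W / R
Rc = 6.3 * 80 / 1770
Rc = 504.0 / 1770
Rc = 0.28 kN

0.28


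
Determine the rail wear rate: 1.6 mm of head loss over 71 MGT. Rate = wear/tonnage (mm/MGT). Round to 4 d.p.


Wear rate = total wear / cumulative tonnage
Rate = 1.6 / 71
Rate = 0.0225 mm/MGT

0.0225


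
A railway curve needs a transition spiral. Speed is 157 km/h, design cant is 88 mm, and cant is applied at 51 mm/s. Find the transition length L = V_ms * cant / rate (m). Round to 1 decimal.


Convert speed: V = 157 / 3.6 = 43.6111 m/s
L = 43.6111 * 88 / 51
L = 3837.7778 / 51
L = 75.3 m

75.3


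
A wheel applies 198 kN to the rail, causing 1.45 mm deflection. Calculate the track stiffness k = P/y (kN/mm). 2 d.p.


Track stiffness k = P / y
k = 198 / 1.45
k = 136.55 kN/mm

136.55


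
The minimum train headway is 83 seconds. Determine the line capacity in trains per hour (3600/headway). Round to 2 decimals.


Capacity = 3600 / headway
Capacity = 3600 / 83
Capacity = 43.37 trains/hour

43.37


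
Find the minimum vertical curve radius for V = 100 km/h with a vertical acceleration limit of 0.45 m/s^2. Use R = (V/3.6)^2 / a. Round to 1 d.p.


Convert speed: V = 100 / 3.6 = 27.7778 m/s
V^2 = 771.6049 m^2/s^2
R_v = 771.6049 / 0.45
R_v = 1714.7 m

1714.7


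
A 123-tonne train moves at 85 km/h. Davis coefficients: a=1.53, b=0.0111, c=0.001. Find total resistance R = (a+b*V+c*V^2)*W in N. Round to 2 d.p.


b*V = 0.0111 * 85 = 0.9435
c*V^2 = 0.001 * 7225 = 7.225
R_per_t = 1.53 + 0.9435 + 7.225 = 9.6985 N/t
R_total = 9.6985 * 123 = 1192.92 N

1192.92


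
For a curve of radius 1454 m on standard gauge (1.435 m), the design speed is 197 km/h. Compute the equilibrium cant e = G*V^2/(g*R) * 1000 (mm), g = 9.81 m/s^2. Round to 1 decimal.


Convert speed: V = 197 / 3.6 = 54.7222 m/s
Apply formula: e = 1.435 * 54.7222^2 / (9.81 * 1454)
e = 1.435 * 2994.5216 / 14263.74
e = 0.301263 m = 301.3 mm

301.3


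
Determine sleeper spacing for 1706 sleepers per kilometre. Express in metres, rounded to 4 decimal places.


Spacing = 1000 m / number of sleepers
Spacing = 1000 / 1706
Spacing = 0.5862 m

0.5862


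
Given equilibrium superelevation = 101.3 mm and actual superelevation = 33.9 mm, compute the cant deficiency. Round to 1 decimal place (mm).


Cant deficiency = equilibrium cant - actual cant
CD = 101.3 - 33.9
CD = 67.4 mm

67.4


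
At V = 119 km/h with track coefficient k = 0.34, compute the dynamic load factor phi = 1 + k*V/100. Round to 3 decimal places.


phi = 1 + k * V / 100
phi = 1 + 0.34 * 119 / 100
phi = 1 + 0.4046
phi = 1.405

1.405


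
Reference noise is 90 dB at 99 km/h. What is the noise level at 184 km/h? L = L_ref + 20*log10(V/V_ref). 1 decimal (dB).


V/V_ref = 184 / 99 = 1.858586
log10(1.858586) = 0.269183
20 * 0.269183 = 5.3837
L = 90 + 5.3837 = 95.4 dB

95.4


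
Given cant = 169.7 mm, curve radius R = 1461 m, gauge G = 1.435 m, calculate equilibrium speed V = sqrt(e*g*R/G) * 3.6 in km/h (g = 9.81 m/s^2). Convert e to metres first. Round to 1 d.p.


Convert cant: e = 169.7 mm = 0.1697 m
V_ms = sqrt(0.1697 * 9.81 * 1461 / 1.435)
V_ms = sqrt(1694.919845) = 41.1694 m/s
V = 41.1694 * 3.6 = 148.2 km/h

148.2


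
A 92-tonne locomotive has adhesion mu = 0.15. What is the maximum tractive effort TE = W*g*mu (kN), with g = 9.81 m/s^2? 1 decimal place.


TE_max = W * g * mu
TE_max = 92 * 9.81 * 0.15
TE_max = 902.52 * 0.15
TE_max = 135.4 kN

135.4


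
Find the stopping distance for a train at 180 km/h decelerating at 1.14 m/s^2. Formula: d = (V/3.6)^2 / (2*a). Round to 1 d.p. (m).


Convert speed: V = 180 / 3.6 = 50.0 m/s
V^2 = 2500.0
d = 2500.0 / (2 * 1.14)
d = 2500.0 / 2.28
d = 1096.5 m

1096.5


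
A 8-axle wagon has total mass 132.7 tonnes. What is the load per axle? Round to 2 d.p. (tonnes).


Load per axle = total weight / number of axles
Load = 132.7 / 8
Load = 16.59 tonnes

16.59


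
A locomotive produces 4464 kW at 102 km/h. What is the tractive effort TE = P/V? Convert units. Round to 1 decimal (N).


Convert: P = 4464 kW = 4464000 W
V = 102 / 3.6 = 28.3333 m/s
TE = 4464000 / 28.3333
TE = 157552.9 N

157552.9


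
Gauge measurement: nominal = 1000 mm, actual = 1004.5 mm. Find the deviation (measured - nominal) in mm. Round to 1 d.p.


Deviation = measured - nominal
Deviation = 1004.5 - 1000
Deviation = 4.5 mm

4.5


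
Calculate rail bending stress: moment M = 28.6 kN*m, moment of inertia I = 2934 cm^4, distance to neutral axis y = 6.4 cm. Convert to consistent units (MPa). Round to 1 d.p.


Convert units:
M = 28.6 kN*m = 28600000 N*mm
y = 6.4 cm = 64 mm
I = 2934 cm^4 = 29340000 mm^4
sigma = 28600000 * 64 / 29340000
sigma = 62.4 MPa

62.4


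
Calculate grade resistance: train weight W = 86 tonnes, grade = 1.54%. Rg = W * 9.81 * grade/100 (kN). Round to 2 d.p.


Rg = W * 9.81 * grade / 100
Rg = 86 * 9.81 * 1.54 / 100
Rg = 843.66 * 0.0154
Rg = 12.99 kN

12.99


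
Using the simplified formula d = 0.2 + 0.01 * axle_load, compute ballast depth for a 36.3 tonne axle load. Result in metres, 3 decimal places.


d = 0.2 + 0.01 * 36.3
d = 0.2 + 0.363
d = 0.563 m

0.563


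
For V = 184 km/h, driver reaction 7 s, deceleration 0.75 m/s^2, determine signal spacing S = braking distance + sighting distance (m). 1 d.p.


V = 184 / 3.6 = 51.1111 m/s
Braking distance = 51.1111^2 / (2*0.75) = 1741.5638 m
Sighting distance = 51.1111 * 7 = 357.7778 m
S = 1741.5638 + 357.7778 = 2099.3 m

2099.3


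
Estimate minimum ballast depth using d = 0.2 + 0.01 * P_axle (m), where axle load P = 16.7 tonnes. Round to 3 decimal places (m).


d = 0.2 + 0.01 * 16.7
d = 0.2 + 0.167
d = 0.367 m

0.367


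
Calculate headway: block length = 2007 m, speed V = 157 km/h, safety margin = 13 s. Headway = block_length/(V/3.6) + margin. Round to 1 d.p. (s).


V = 157 / 3.6 = 43.6111 m/s
Block traversal time = 2007 / 43.6111 = 46.0204 s
Headway = 46.0204 + 13
Headway = 59.0 s

59.0


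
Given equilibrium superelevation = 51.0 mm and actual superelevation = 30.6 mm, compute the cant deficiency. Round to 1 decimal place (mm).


Cant deficiency = equilibrium cant - actual cant
CD = 51.0 - 30.6
CD = 20.4 mm

20.4


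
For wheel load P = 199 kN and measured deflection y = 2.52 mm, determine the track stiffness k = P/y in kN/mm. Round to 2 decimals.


Track stiffness k = P / y
k = 199 / 2.52
k = 78.97 kN/mm

78.97


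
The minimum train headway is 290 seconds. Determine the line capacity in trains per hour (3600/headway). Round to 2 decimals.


Capacity = 3600 / headway
Capacity = 3600 / 290
Capacity = 12.41 trains/hour

12.41


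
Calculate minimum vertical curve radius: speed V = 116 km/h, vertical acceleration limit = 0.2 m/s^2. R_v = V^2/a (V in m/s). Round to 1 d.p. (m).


Convert speed: V = 116 / 3.6 = 32.2222 m/s
V^2 = 1038.2716 m^2/s^2
R_v = 1038.2716 / 0.2
R_v = 5191.4 m

5191.4


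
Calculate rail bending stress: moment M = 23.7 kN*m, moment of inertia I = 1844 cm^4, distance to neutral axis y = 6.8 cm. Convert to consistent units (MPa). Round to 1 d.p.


Convert units:
M = 23.7 kN*m = 23700000 N*mm
y = 6.8 cm = 68 mm
I = 1844 cm^4 = 18440000 mm^4
sigma = 23700000 * 68 / 18440000
sigma = 87.4 MPa

87.4


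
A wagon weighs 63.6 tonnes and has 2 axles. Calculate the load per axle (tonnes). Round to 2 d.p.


Load per axle = total weight / number of axles
Load = 63.6 / 2
Load = 31.80 tonnes

31.80


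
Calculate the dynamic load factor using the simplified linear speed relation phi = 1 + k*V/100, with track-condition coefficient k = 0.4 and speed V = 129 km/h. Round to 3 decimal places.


phi = 1 + k * V / 100
phi = 1 + 0.4 * 129 / 100
phi = 1 + 0.516
phi = 1.516

1.516


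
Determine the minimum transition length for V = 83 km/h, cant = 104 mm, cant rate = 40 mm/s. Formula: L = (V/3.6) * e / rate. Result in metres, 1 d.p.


Convert speed: V = 83 / 3.6 = 23.0556 m/s
L = 23.0556 * 104 / 40
L = 2397.7778 / 40
L = 59.9 m

59.9


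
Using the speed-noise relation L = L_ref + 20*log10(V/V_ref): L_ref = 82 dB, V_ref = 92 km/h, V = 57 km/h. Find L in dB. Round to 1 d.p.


V/V_ref = 57 / 92 = 0.619565
log10(0.619565) = -0.207913
20 * -0.207913 = -4.1583
L = 82 + -4.1583 = 77.8 dB

77.8


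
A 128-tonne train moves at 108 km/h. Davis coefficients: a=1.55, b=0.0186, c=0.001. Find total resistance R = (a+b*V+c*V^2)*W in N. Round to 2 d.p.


b*V = 0.0186 * 108 = 2.0088
c*V^2 = 0.001 * 11664 = 11.664
R_per_t = 1.55 + 2.0088 + 11.664 = 15.2228 N/t
R_total = 15.2228 * 128 = 1948.52 N

1948.52


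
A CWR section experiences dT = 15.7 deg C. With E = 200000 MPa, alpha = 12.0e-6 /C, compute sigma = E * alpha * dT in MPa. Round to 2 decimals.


sigma = E * alpha * dT
sigma = 200000 * 12.0e-6 * 15.7
sigma = 2.4 * 15.7
sigma = 37.68 MPa

37.68


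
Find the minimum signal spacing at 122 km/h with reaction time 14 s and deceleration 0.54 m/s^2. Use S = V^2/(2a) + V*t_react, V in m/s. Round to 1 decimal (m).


V = 122 / 3.6 = 33.8889 m/s
Braking distance = 33.8889^2 / (2*0.54) = 1063.3859 m
Sighting distance = 33.8889 * 14 = 474.4444 m
S = 1063.3859 + 474.4444 = 1537.8 m

1537.8


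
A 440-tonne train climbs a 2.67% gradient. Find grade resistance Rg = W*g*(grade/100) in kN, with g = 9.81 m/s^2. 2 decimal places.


Rg = W * 9.81 * grade / 100
Rg = 440 * 9.81 * 2.67 / 100
Rg = 4316.4 * 0.0267
Rg = 115.25 kN

115.25


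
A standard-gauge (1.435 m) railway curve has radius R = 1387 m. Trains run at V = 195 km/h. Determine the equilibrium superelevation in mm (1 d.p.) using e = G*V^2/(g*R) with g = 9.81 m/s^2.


Convert speed: V = 195 / 3.6 = 54.1667 m/s
Apply formula: e = 1.435 * 54.1667^2 / (9.81 * 1387)
e = 1.435 * 2934.0278 / 13606.47
e = 0.309436 m = 309.4 mm

309.4


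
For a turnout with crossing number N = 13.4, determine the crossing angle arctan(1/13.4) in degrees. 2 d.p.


1/N = 1/13.4 = 0.074627
angle = arctan(0.074627) = 0.074489 rad
angle = 0.074489 * 180/pi = 4.27 degrees

4.27


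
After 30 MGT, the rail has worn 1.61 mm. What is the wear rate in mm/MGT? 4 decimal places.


Wear rate = total wear / cumulative tonnage
Rate = 1.61 / 30
Rate = 0.0537 mm/MGT

0.0537


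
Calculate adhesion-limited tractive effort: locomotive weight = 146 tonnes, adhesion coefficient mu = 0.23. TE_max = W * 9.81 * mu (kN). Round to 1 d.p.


TE_max = W * g * mu
TE_max = 146 * 9.81 * 0.23
TE_max = 1432.26 * 0.23
TE_max = 329.4 kN

329.4


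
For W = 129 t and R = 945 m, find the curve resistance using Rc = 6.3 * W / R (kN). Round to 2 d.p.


Rc = 6.3 * W / R
Rc = 6.3 * 129 / 945
Rc = 812.7 / 945
Rc = 0.86 kN

0.86


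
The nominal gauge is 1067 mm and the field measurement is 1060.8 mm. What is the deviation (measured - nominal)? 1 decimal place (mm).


Deviation = measured - nominal
Deviation = 1060.8 - 1067
Deviation = -6.2 mm

-6.2


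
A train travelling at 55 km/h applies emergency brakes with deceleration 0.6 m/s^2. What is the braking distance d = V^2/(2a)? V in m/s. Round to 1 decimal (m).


Convert speed: V = 55 / 3.6 = 15.2778 m/s
V^2 = 233.4105
d = 233.4105 / (2 * 0.6)
d = 233.4105 / 1.2
d = 194.5 m

194.5


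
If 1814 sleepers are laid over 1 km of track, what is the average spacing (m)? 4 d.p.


Spacing = 1000 m / number of sleepers
Spacing = 1000 / 1814
Spacing = 0.5513 m

0.5513


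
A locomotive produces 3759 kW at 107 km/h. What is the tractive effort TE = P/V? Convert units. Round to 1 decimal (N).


Convert: P = 3759 kW = 3759000 W
V = 107 / 3.6 = 29.7222 m/s
TE = 3759000 / 29.7222
TE = 126471.0 N

126471.0


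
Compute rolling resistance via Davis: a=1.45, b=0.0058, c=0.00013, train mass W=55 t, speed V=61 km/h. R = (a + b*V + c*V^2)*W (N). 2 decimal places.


b*V = 0.0058 * 61 = 0.3538
c*V^2 = 0.00013 * 3721 = 0.48373
R_per_t = 1.45 + 0.3538 + 0.48373 = 2.28753 N/t
R_total = 2.28753 * 55 = 125.81 N

125.81


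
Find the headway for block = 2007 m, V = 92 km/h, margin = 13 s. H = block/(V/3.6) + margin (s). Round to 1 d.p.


V = 92 / 3.6 = 25.5556 m/s
Block traversal time = 2007 / 25.5556 = 78.5348 s
Headway = 78.5348 + 13
Headway = 91.5 s

91.5


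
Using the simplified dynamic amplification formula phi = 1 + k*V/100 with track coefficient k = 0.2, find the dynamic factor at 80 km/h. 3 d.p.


phi = 1 + k * V / 100
phi = 1 + 0.2 * 80 / 100
phi = 1 + 0.16
phi = 1.160

1.160


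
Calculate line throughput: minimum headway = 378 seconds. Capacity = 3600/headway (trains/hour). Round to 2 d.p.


Capacity = 3600 / headway
Capacity = 3600 / 378
Capacity = 9.52 trains/hour

9.52


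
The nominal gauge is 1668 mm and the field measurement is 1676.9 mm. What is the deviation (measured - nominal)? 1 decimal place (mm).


Deviation = measured - nominal
Deviation = 1676.9 - 1668
Deviation = 8.9 mm

8.9


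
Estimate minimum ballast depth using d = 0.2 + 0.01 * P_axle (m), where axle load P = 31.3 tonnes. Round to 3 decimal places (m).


d = 0.2 + 0.01 * 31.3
d = 0.2 + 0.313
d = 0.513 m

0.513


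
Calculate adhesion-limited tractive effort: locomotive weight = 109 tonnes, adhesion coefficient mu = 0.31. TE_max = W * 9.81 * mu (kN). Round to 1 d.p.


TE_max = W * g * mu
TE_max = 109 * 9.81 * 0.31
TE_max = 1069.29 * 0.31
TE_max = 331.5 kN

331.5


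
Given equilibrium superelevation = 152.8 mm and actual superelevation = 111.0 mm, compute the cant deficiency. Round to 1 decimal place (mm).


Cant deficiency = equilibrium cant - actual cant
CD = 152.8 - 111.0
CD = 41.8 mm

41.8


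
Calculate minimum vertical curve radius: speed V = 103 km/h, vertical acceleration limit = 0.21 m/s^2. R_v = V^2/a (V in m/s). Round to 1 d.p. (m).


Convert speed: V = 103 / 3.6 = 28.6111 m/s
V^2 = 818.5957 m^2/s^2
R_v = 818.5957 / 0.21
R_v = 3898.1 m

3898.1


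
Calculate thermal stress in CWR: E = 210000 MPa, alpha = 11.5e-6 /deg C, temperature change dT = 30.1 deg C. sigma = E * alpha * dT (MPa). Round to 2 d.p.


sigma = E * alpha * dT
sigma = 210000 * 11.5e-6 * 30.1
sigma = 2.415 * 30.1
sigma = 72.69 MPa

72.69


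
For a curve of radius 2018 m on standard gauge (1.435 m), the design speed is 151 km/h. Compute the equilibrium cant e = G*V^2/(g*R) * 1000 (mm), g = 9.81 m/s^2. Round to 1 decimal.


Convert speed: V = 151 / 3.6 = 41.9444 m/s
Apply formula: e = 1.435 * 41.9444^2 / (9.81 * 2018)
e = 1.435 * 1759.3364 / 19796.58
e = 0.127529 m = 127.5 mm

127.5


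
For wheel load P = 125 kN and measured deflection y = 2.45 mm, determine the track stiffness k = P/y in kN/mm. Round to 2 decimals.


Track stiffness k = P / y
k = 125 / 2.45
k = 51.02 kN/mm

51.02


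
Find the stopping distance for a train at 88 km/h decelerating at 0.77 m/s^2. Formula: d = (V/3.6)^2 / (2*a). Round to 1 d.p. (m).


Convert speed: V = 88 / 3.6 = 24.4444 m/s
V^2 = 597.5309
d = 597.5309 / (2 * 0.77)
d = 597.5309 / 1.54
d = 388.0 m

388.0


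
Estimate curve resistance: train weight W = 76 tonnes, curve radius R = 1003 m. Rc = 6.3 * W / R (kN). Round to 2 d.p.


Rc = 6.3 * W / R
Rc = 6.3 * 76 / 1003
Rc = 478.8 / 1003
Rc = 0.48 kN

0.48


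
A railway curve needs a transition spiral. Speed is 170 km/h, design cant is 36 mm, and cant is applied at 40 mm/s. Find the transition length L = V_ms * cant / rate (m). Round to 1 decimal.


Convert speed: V = 170 / 3.6 = 47.2222 m/s
L = 47.2222 * 36 / 40
L = 1700.0 / 40
L = 42.5 m

42.5


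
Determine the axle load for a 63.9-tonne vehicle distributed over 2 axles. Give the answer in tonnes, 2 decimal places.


Load per axle = total weight / number of axles
Load = 63.9 / 2
Load = 31.95 tonnes

31.95


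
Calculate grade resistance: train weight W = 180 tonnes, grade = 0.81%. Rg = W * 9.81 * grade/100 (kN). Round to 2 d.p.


Rg = W * 9.81 * grade / 100
Rg = 180 * 9.81 * 0.81 / 100
Rg = 1765.8 * 0.0081
Rg = 14.30 kN

14.30


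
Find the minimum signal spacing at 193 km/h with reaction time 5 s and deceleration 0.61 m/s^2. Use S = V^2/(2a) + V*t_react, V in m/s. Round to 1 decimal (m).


V = 193 / 3.6 = 53.6111 m/s
Braking distance = 53.6111^2 / (2*0.61) = 2355.8617 m
Sighting distance = 53.6111 * 5 = 268.0556 m
S = 2355.8617 + 268.0556 = 2623.9 m

2623.9


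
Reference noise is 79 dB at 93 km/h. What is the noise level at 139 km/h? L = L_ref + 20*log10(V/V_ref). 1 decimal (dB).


V/V_ref = 139 / 93 = 1.494624
log10(1.494624) = 0.174532
20 * 0.174532 = 3.4906
L = 79 + 3.4906 = 82.5 dB

82.5


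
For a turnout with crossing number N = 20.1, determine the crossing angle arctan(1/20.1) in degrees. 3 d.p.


1/N = 1/20.1 = 0.049751
angle = arctan(0.049751) = 0.04971 rad
angle = 0.04971 * 180/pi = 2.848 degrees

2.848


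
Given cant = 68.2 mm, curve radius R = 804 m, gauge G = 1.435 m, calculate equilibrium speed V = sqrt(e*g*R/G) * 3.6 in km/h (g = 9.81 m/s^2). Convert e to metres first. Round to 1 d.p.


Convert cant: e = 68.2 mm = 0.0682 m
V_ms = sqrt(0.0682 * 9.81 * 804 / 1.435)
V_ms = sqrt(374.850013) = 19.361 m/s
V = 19.361 * 3.6 = 69.7 km/h

69.7


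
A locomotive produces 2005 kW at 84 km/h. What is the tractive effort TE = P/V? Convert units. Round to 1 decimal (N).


Convert: P = 2005 kW = 2005000 W
V = 84 / 3.6 = 23.3333 m/s
TE = 2005000 / 23.3333
TE = 85928.6 N

85928.6


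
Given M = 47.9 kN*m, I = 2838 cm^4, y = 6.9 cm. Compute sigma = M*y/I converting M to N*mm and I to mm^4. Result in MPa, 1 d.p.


Convert units:
M = 47.9 kN*m = 47900000 N*mm
y = 6.9 cm = 69 mm
I = 2838 cm^4 = 28380000 mm^4
sigma = 47900000 * 69 / 28380000
sigma = 116.5 MPa

116.5


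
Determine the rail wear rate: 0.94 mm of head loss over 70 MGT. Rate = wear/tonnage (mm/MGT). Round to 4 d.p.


Wear rate = total wear / cumulative tonnage
Rate = 0.94 / 70
Rate = 0.0134 mm/MGT

0.0134


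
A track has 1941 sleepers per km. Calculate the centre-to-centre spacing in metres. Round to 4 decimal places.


Spacing = 1000 m / number of sleepers
Spacing = 1000 / 1941
Spacing = 0.5152 m

0.5152


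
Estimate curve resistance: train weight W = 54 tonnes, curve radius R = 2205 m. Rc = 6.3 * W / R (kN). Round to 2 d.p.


Rc = 6.3 * W / R
Rc = 6.3 * 54 / 2205
Rc = 340.2 / 2205
Rc = 0.15 kN

0.15


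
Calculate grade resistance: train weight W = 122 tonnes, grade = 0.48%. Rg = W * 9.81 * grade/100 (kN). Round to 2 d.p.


Rg = W * 9.81 * grade / 100
Rg = 122 * 9.81 * 0.48 / 100
Rg = 1196.82 * 0.0048
Rg = 5.74 kN

5.74


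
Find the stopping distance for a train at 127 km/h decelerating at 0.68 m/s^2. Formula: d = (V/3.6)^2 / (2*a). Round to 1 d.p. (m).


Convert speed: V = 127 / 3.6 = 35.2778 m/s
V^2 = 1244.5216
d = 1244.5216 / (2 * 0.68)
d = 1244.5216 / 1.36
d = 915.1 m

915.1


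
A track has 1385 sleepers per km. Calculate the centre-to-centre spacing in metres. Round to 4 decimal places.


Spacing = 1000 m / number of sleepers
Spacing = 1000 / 1385
Spacing = 0.7220 m

0.7220


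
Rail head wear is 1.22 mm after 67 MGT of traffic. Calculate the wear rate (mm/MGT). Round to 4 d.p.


Wear rate = total wear / cumulative tonnage
Rate = 1.22 / 67
Rate = 0.0182 mm/MGT

0.0182


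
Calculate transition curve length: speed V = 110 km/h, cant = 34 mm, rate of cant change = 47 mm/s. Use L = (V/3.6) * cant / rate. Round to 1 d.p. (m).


Convert speed: V = 110 / 3.6 = 30.5556 m/s
L = 30.5556 * 34 / 47
L = 1038.8889 / 47
L = 22.1 m

22.1


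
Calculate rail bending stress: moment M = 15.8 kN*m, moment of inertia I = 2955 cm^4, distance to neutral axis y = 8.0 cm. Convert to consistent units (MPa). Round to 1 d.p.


Convert units:
M = 15.8 kN*m = 15800000 N*mm
y = 8.0 cm = 80 mm
I = 2955 cm^4 = 29550000 mm^4
sigma = 15800000 * 80 / 29550000
sigma = 42.8 MPa

42.8


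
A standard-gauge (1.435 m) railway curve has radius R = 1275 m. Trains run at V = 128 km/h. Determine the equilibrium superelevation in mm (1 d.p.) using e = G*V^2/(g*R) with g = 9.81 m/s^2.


Convert speed: V = 128 / 3.6 = 35.5556 m/s
Apply formula: e = 1.435 * 35.5556^2 / (9.81 * 1275)
e = 1.435 * 1264.1975 / 12507.75
e = 0.14504 m = 145.0 mm

145.0


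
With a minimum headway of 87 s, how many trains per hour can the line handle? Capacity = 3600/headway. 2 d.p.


Capacity = 3600 / headway
Capacity = 3600 / 87
Capacity = 41.38 trains/hour

41.38


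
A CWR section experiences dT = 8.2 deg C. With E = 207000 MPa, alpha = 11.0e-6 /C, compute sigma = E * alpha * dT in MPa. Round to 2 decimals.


sigma = E * alpha * dT
sigma = 207000 * 11.0e-6 * 8.2
sigma = 2.277 * 8.2
sigma = 18.67 MPa

18.67


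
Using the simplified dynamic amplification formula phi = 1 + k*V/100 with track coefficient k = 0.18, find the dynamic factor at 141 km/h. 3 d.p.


phi = 1 + k * V / 100
phi = 1 + 0.18 * 141 / 100
phi = 1 + 0.2538
phi = 1.254

1.254


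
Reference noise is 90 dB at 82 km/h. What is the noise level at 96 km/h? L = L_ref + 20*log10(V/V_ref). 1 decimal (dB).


V/V_ref = 96 / 82 = 1.170732
log10(1.170732) = 0.068457
20 * 0.068457 = 1.3691
L = 90 + 1.3691 = 91.4 dB

91.4


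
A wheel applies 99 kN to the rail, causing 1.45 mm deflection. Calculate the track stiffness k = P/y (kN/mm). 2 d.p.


Track stiffness k = P / y
k = 99 / 1.45
k = 68.28 kN/mm

68.28


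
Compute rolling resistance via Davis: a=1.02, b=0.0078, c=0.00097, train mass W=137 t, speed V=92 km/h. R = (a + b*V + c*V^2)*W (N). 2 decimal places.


b*V = 0.0078 * 92 = 0.7176
c*V^2 = 0.00097 * 8464 = 8.21008
R_per_t = 1.02 + 0.7176 + 8.21008 = 9.94768 N/t
R_total = 9.94768 * 137 = 1362.83 N

1362.83


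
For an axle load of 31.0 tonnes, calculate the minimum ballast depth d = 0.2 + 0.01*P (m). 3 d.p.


d = 0.2 + 0.01 * 31.0
d = 0.2 + 0.31
d = 0.510 m

0.510


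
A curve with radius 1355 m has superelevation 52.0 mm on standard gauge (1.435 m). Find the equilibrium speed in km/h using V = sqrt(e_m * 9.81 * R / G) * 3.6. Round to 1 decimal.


Convert cant: e = 52.0 mm = 0.0520 m
V_ms = sqrt(0.0520 * 9.81 * 1355 / 1.435)
V_ms = sqrt(481.681254) = 21.9472 m/s
V = 21.9472 * 3.6 = 79.0 km/h

79.0


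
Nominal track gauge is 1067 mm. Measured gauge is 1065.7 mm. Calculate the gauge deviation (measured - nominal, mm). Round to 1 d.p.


Deviation = measured - nominal
Deviation = 1065.7 - 1067
Deviation = -1.3 mm

-1.3


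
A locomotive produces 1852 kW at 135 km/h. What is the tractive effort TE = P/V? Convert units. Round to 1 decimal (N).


Convert: P = 1852 kW = 1852000 W
V = 135 / 3.6 = 37.5 m/s
TE = 1852000 / 37.5
TE = 49386.7 N

49386.7


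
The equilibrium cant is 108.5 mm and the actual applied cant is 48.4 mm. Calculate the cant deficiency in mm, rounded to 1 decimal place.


Cant deficiency = equilibrium cant - actual cant
CD = 108.5 - 48.4
CD = 60.1 mm

60.1


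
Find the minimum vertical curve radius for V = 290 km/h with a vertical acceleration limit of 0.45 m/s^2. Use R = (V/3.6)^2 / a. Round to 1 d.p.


Convert speed: V = 290 / 3.6 = 80.5556 m/s
V^2 = 6489.1975 m^2/s^2
R_v = 6489.1975 / 0.45
R_v = 14420.4 m

14420.4


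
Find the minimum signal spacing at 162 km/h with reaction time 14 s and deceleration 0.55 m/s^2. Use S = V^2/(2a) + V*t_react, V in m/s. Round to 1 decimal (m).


V = 162 / 3.6 = 45.0 m/s
Braking distance = 45.0^2 / (2*0.55) = 1840.9091 m
Sighting distance = 45.0 * 14 = 630.0 m
S = 1840.9091 + 630.0 = 2470.9 m

2470.9


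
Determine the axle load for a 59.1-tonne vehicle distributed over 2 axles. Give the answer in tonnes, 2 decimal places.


Load per axle = total weight / number of axles
Load = 59.1 / 2
Load = 29.55 tonnes

29.55


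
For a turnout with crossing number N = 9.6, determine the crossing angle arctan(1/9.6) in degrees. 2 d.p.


1/N = 1/9.6 = 0.104167
angle = arctan(0.104167) = 0.103792 rad
angle = 0.103792 * 180/pi = 5.95 degrees

5.95


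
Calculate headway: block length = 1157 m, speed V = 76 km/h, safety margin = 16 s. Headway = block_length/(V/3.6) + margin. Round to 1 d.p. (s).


V = 76 / 3.6 = 21.1111 m/s
Block traversal time = 1157 / 21.1111 = 54.8053 s
Headway = 54.8053 + 16
Headway = 70.8 s

70.8


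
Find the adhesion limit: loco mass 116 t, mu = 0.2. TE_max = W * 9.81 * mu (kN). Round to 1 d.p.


TE_max = W * g * mu
TE_max = 116 * 9.81 * 0.2
TE_max = 1137.96 * 0.2
TE_max = 227.6 kN

227.6


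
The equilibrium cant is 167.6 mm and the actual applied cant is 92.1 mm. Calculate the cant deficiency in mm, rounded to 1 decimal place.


Cant deficiency = equilibrium cant - actual cant
CD = 167.6 - 92.1
CD = 75.5 mm

75.5


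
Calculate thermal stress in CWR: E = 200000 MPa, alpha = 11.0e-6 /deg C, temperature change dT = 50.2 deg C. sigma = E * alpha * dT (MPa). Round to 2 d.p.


sigma = E * alpha * dT
sigma = 200000 * 11.0e-6 * 50.2
sigma = 2.2 * 50.2
sigma = 110.44 MPa

110.44


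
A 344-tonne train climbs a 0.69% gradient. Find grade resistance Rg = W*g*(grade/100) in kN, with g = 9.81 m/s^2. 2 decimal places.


Rg = W * 9.81 * grade / 100
Rg = 344 * 9.81 * 0.69 / 100
Rg = 3374.64 * 0.0069
Rg = 23.29 kN

23.29


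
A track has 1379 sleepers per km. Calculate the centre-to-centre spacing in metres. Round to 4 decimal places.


Spacing = 1000 m / number of sleepers
Spacing = 1000 / 1379
Spacing = 0.7252 m

0.7252


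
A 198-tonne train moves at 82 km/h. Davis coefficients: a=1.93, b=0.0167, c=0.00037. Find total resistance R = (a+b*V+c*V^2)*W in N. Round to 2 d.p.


b*V = 0.0167 * 82 = 1.3694
c*V^2 = 0.00037 * 6724 = 2.48788
R_per_t = 1.93 + 1.3694 + 2.48788 = 5.78728 N/t
R_total = 5.78728 * 198 = 1145.88 N

1145.88


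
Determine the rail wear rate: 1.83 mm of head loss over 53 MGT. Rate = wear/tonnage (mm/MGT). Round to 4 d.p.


Wear rate = total wear / cumulative tonnage
Rate = 1.83 / 53
Rate = 0.0345 mm/MGT

0.0345


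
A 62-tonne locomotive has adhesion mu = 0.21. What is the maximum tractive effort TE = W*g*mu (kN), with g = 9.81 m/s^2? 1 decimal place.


TE_max = W * g * mu
TE_max = 62 * 9.81 * 0.21
TE_max = 608.22 * 0.21
TE_max = 127.7 kN

127.7


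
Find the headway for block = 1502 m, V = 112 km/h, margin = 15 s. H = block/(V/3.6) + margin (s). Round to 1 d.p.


V = 112 / 3.6 = 31.1111 m/s
Block traversal time = 1502 / 31.1111 = 48.2786 s
Headway = 48.2786 + 15
Headway = 63.3 s

63.3


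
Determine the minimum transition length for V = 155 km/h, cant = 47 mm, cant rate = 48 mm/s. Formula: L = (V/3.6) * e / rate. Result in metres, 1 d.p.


Convert speed: V = 155 / 3.6 = 43.0556 m/s
L = 43.0556 * 47 / 48
L = 2023.6111 / 48
L = 42.2 m

42.2


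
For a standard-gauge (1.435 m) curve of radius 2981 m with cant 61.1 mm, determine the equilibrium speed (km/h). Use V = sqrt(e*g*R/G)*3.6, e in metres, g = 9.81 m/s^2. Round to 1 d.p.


Convert cant: e = 61.1 mm = 0.0611 m
V_ms = sqrt(0.0611 * 9.81 * 2981 / 1.435)
V_ms = sqrt(1245.146043) = 35.2866 m/s
V = 35.2866 * 3.6 = 127.0 km/h

127.0


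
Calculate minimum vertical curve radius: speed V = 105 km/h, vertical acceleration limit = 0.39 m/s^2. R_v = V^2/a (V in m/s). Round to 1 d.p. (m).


Convert speed: V = 105 / 3.6 = 29.1667 m/s
V^2 = 850.6944 m^2/s^2
R_v = 850.6944 / 0.39
R_v = 2181.3 m

2181.3


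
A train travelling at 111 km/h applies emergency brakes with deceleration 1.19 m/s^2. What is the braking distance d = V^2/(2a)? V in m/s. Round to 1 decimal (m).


Convert speed: V = 111 / 3.6 = 30.8333 m/s
V^2 = 950.6944
d = 950.6944 / (2 * 1.19)
d = 950.6944 / 2.38
d = 399.5 m

399.5


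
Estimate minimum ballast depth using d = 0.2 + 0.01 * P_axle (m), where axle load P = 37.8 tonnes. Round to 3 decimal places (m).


d = 0.2 + 0.01 * 37.8
d = 0.2 + 0.378
d = 0.578 m

0.578


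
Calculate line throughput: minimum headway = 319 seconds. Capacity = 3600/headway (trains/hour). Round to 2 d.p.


Capacity = 3600 / headway
Capacity = 3600 / 319
Capacity = 11.29 trains/hour

11.29


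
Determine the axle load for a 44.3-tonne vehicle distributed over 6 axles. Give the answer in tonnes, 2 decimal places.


Load per axle = total weight / number of axles
Load = 44.3 / 6
Load = 7.38 tonnes

7.38
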